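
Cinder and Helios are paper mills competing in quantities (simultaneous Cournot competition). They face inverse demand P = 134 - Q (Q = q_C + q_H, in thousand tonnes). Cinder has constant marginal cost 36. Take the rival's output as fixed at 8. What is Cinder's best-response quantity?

With the rival's output fixed at 8, Cinder's profit is π_C = (134 - 8 - q_C)q_C - (36q_C) = (126 - q_C)q_C - (36q_C).
∂π_C/∂q_C = 90 - 2q_C = 0, so q_C = 45.

45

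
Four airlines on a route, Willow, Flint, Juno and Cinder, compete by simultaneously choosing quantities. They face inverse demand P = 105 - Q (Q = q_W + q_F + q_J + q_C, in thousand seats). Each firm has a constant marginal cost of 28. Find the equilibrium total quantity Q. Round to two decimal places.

61.60

Each firm earns π_i = (105 - Q)q_i - 28q_i.
First-order condition (treating rivals' output as given): 77 - 2q_i - Σ_{j≠i} q_j = 0.
By symmetry each firm produces the same amount; substituting Σ_{j≠i} q_j = 3q_i yields q_i = 77/5.
Total output Q = 77/5 + 77/5 + 77/5 + 77/5 = 308/5.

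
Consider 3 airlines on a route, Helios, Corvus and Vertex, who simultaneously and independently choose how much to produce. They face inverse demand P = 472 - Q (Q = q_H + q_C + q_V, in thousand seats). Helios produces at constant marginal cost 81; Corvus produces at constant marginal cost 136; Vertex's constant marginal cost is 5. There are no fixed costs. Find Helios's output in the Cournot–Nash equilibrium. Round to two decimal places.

Helios's profit: π_H = (472 - Q)q_H - (81q_H). Setting ∂π_H/∂q_H = 0: 391 - 2q_H - (q_C + q_V) = 0.
Corvus's profit: π_C = (472 - Q)q_C - (136q_C). Setting ∂π_C/∂q_C = 0: 336 - 2q_C - (q_H + q_V) = 0.
Vertex's first-order condition: 467 - 2q_V - (q_H + q_C) = 0.
Summing all 3 equations gives 1194 − 4Q = 0, hence Q = 597/2.
Back-substituting: q_H = (391 − 597/2) = 185/2, q_C = (336 − 597/2) = 75/2, q_V = (467 − 597/2) = 337/2.

92.50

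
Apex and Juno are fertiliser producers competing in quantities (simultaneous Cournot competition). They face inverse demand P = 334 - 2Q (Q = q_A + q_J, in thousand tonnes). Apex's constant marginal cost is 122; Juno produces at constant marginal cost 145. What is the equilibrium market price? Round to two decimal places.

Apex's profit: π_A = (334 - 2Q)q_A - (122q_A). Setting ∂π_A/∂q_A = 0: 212 - 4q_A - 2(q_J) = 0.
Juno's profit: π_J = (334 - 2Q)q_J - (145q_J). Setting ∂π_J/∂q_J = 0: 189 - 4q_J - 2(q_A) = 0.
So q_A = (212 - 2q_J)/4 and q_J = (189 - 2q_A)/4.
Substituting one into the other gives q_A = 235/6 and q_J = 83/3.
Total output Q = 401/6, so price P = 334 - 2·(401/6) = 601/3.

200.33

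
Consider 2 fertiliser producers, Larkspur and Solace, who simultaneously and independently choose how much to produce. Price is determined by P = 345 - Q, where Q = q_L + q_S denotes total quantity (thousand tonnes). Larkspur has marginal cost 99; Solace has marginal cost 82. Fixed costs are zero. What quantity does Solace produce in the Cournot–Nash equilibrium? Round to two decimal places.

Larkspur's profit: π_L = (345 - Q)q_L - (99q_L). Setting ∂π_L/∂q_L = 0: 246 - 2q_L - (q_S) = 0.
Solace's profit: π_S = (345 - Q)q_S - (82q_S). Setting ∂π_S/∂q_S = 0: 263 - 2q_S - (q_L) = 0.
Best responses: q_L = (246 - q_S)/2, q_S = (263 - q_L)/2.
Substituting one into the other gives q_L = 229/3 and q_S = 280/3.

93.33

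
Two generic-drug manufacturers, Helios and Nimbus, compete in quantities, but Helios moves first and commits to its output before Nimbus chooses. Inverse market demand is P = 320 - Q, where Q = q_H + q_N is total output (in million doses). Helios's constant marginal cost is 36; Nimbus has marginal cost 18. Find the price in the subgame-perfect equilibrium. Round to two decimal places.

102.50

The follower Nimbus best-responds to any q_H: π_N = (320 - Q)q_N - 18q_N.
Follower FOC: 302 - q_H - 2q_N = 0, so q_N(q_H) = (302 - q_H)/2.
The leader anticipates this reaction. Substituting into P = 320 - Q gives P = 169 - (1/2)q_H, so π_H = (169 - (1/2)q_H)q_H - 36q_H.
Leader FOC: 133 - q_H = 0, so q_H = 133.
Then q_N = (302 - 133)/2 = 169/2.
Total output Q = 435/2, so price P = 320 - 435/2 = 205/2.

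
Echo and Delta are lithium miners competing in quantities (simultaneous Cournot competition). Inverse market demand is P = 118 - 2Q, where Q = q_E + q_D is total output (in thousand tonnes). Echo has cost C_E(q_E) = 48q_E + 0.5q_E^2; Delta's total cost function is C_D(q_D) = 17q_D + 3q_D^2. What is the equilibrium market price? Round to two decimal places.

Echo's profit: π_E = (118 - 2Q)q_E - (48q_E + (1/2)q_E²). Setting ∂π_E/∂q_E = 0: 70 - 5q_E - 2(q_D) = 0.
Delta's first-order condition: 101 - 10q_D - 2(q_E) = 0.
Rearranging gives the reaction functions q_E = (70 - 2q_D)/5 and q_D = (101 - 2q_E)/10.
Substituting one into the other gives q_E = 249/23 and q_D = 365/46.
Total output Q = 863/46, so price P = 118 - 2·(863/46) = 1851/23.

80.48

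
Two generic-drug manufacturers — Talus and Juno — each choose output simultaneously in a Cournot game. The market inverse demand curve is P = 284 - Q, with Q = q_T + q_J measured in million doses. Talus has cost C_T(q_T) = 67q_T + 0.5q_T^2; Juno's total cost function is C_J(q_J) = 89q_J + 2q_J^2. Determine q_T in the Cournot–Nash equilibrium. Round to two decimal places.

Talus's profit: π_T = (284 - Q)q_T - (67q_T + (1/2)q_T²). Setting ∂π_T/∂q_T = 0: 217 - 3q_T - (q_J) = 0.
Juno's profit: π_J = (284 - Q)q_J - (89q_J + 2q_J²). Setting ∂π_J/∂q_J = 0: 195 - 6q_J - (q_T) = 0.
Rearranging gives the reaction functions q_T = (217 - q_J)/3 and q_J = (195 - q_T)/6.
Substituting one into the other gives q_T = 1107/17 and q_J = 368/17.

65.12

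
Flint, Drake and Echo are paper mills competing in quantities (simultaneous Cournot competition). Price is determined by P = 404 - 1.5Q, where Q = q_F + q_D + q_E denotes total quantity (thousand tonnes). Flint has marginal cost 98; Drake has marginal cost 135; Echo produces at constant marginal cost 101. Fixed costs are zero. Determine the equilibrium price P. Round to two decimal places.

184.50

Flint's profit: π_F = (404 - 1.5Q)q_F - (98q_F). Setting ∂π_F/∂q_F = 0: 306 - 3q_F - (3/2)(q_D + q_E) = 0.
Drake's profit: π_D = (404 - 1.5Q)q_D - (135q_D). Setting ∂π_D/∂q_D = 0: 269 - 3q_D - (3/2)(q_F + q_E) = 0.
Echo's first-order condition: 303 - 3q_E - (3/2)(q_F + q_D) = 0.
Summing all 3 equations gives 878 − 6Q = 0, hence Q = 439/3.
Back-substituting: q_F = (306 − 439/2)/(3/2) = 173/3, q_D = (269 − 439/2)/(3/2) = 33, q_E = (303 − 439/2)/(3/2) = 167/3.
Total output Q = 439/3, so price P = 404 - (3/2)·(439/3) = 369/2.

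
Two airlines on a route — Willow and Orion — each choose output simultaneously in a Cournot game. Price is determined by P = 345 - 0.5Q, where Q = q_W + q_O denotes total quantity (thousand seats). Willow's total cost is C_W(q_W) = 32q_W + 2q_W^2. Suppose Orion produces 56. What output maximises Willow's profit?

57

With the rival's output fixed at 56, Willow's profit is π_W = (345 - (1/2)·56 - (1/2)q_W)q_W - (32q_W + 2q_W²) = (317 - (1/2)q_W)q_W - (32q_W + 2q_W²).
∂π_W/∂q_W = 285 - 5q_W = 0, so q_W = 57.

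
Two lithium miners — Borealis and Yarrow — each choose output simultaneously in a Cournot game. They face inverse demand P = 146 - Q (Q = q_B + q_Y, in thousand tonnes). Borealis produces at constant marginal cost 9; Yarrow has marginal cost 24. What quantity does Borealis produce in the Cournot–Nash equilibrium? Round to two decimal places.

50.67

Borealis's profit: π_B = (146 - Q)q_B - (9q_B). Setting ∂π_B/∂q_B = 0: 137 - 2q_B - (q_Y) = 0.
Yarrow's profit: π_Y = (146 - Q)q_Y - (24q_Y). Setting ∂π_Y/∂q_Y = 0: 122 - 2q_Y - (q_B) = 0.
Best responses: q_B = (137 - q_Y)/2, q_Y = (122 - q_B)/2.
Solving the pair: q_B = 152/3, q_Y = 107/3.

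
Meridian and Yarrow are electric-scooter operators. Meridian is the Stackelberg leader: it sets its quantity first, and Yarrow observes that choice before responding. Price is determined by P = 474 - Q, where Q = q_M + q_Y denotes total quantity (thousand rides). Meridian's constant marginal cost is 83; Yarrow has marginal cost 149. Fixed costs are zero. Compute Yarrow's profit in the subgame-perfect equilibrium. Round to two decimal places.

Solve by backward induction. Given q_M, the follower Yarrow maximises π_Y = (474 - q_M - q_Y)q_Y - 149q_Y.
Setting the follower's marginal profit to zero, 325 - q_M - 2q_Y = 0, i.e. q_Y = (325 - q_M)/2.
The leader anticipates this reaction. Substituting into P = 474 - Q gives P = 623/2 - (1/2)q_M, so π_M = (623/2 - (1/2)q_M)q_M - 83q_M.
The leader's first-order condition 457/2 - q_M = 0 yields q_M = 457/2.
Then q_Y = (325 - 457/2)/2 = 193/4.
Price P = 474 - 1107/4 = 789/4.
Yarrow's profit: (789/4 - 149)·(193/4) = 2328.0625.

2328.06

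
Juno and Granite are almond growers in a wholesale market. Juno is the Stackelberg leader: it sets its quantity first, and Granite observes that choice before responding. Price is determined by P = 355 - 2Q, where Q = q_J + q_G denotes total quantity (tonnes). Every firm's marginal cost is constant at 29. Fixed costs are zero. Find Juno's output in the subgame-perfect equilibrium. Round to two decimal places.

81.50

Solve by backward induction. Given q_J, the follower Granite maximises π_G = (355 - 2q_J - 2q_G)q_G - 29q_G.
Setting the follower's marginal profit to zero, 326 - 2q_J - 4q_G = 0, i.e. q_G = (326 - 2q_J)/4.
The leader anticipates this reaction. Substituting into P = 355 - 2Q gives P = 192 - q_J, so π_J = (192 - q_J)q_J - 29q_J.
Maximising: ∂π_J/∂q_J = 163 - 2q_J = 0, giving q_J = 163/2.
Then q_G = (326 - 2·(163/2))/4 = 163/4.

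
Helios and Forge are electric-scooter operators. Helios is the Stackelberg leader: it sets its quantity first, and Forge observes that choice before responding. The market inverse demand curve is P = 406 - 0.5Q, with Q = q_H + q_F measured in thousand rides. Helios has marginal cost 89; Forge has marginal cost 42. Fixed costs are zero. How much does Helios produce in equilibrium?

270

The follower Forge best-responds to any q_H: π_F = (406 - 0.5Q)q_F - 42q_F.
Setting the follower's marginal profit to zero, 364 - (1/2)q_H - q_F = 0, i.e. q_F = (364 - (1/2)q_H).
Helios substitutes q_F(q_H) into its own profit: π_H = q_H(406 - (1/2)q_H - (364 - (1/2)q_H)/2) - 89q_H = (224 - (1/4)q_H)q_H - 89q_H.
Maximising: ∂π_H/∂q_H = 135 - (1/2)q_H = 0, giving q_H = 270.
Then q_F = (364 - (1/2)·270) = 229.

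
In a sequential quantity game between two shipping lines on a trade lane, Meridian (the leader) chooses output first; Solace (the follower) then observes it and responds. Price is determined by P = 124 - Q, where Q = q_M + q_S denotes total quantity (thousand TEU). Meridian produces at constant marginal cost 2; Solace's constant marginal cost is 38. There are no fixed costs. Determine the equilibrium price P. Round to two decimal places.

41.50

The follower Solace best-responds to any q_M: π_S = (124 - Q)q_S - 38q_S.
Follower FOC: 86 - q_M - 2q_S = 0, so q_S(q_M) = (86 - q_M)/2.
Meridian substitutes q_S(q_M) into its own profit: π_M = q_M(124 - q_M - (86 - q_M)/2) - 2q_M = (81 - (1/2)q_M)q_M - 2q_M.
Maximising: ∂π_M/∂q_M = 79 - q_M = 0, giving q_M = 79.
Then q_S = (86 - 79)/2 = 7/2.
Total output Q = 165/2, so price P = 124 - 165/2 = 83/2.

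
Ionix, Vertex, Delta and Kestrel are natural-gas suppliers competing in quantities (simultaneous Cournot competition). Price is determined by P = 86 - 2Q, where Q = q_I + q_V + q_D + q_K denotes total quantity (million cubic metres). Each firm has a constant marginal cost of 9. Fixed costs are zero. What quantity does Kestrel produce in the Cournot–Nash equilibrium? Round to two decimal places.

Each firm earns π_i = (86 - 2Q)q_i - 9q_i.
Setting ∂π_i/∂q_i = 0 with rivals' quantities fixed: 77 - 4q_i - 2·Σ_{j≠i} q_j = 0.
By symmetry each firm produces the same amount; substituting Σ_{j≠i} q_j = 3q_i yields q_i = 77/10.

7.70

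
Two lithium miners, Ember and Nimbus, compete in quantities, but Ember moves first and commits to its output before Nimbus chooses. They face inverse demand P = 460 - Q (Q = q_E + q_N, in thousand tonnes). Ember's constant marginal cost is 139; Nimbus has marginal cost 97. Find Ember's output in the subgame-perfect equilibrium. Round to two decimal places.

139.50

Solve by backward induction. Given q_E, the follower Nimbus maximises π_N = (460 - q_E - q_N)q_N - 97q_N.
Follower FOC: 363 - q_E - 2q_N = 0, so q_N(q_E) = (363 - q_E)/2.
Ember substitutes q_N(q_E) into its own profit: π_E = q_E(460 - q_E - (363 - q_E)/2) - 139q_E = (557/2 - (1/2)q_E)q_E - 139q_E.
Leader FOC: 279/2 - q_E = 0, so q_E = 279/2.
Then q_N = (363 - 279/2)/2 = 447/4.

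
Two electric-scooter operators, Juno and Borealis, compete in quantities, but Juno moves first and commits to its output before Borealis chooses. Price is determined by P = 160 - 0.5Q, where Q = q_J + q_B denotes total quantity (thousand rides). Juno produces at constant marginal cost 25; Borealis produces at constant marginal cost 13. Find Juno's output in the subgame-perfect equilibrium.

123

Solve by backward induction. Given q_J, the follower Borealis maximises π_B = (160 - (1/2)q_J - (1/2)q_B)q_B - 13q_B.
∂π_B/∂q_B = 147 - (1/2)q_J - q_B = 0 gives the reaction function q_B = (147 - (1/2)q_J).
Juno substitutes q_B(q_J) into its own profit: π_J = q_J(160 - (1/2)q_J - (147 - (1/2)q_J)/2) - 25q_J = (173/2 - (1/4)q_J)q_J - 25q_J.
Leader FOC: 123/2 - (1/2)q_J = 0, so q_J = 123.
Then q_B = (147 - (1/2)·123) = 171/2.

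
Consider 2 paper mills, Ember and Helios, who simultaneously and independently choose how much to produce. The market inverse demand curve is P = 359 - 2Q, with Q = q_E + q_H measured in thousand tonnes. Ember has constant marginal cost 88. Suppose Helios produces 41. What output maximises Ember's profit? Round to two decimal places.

47.25

With the rival's output fixed at 41, Ember's profit is π_E = (359 - 2·41 - 2q_E)q_E - (88q_E) = (277 - 2q_E)q_E - (88q_E).
∂π_E/∂q_E = 189 - 4q_E = 0, so q_E = 189/4.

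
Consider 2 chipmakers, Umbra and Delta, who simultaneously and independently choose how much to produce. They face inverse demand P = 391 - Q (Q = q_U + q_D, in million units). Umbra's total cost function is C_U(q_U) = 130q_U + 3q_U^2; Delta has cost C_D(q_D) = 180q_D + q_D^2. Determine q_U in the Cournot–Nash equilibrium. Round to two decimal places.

Umbra's profit: π_U = (391 - Q)q_U - (130q_U + 3q_U²). Setting ∂π_U/∂q_U = 0: 261 - 8q_U - (q_D) = 0.
Delta's first-order condition: 211 - 4q_D - (q_U) = 0.
So q_U = (261 - q_D)/8 and q_D = (211 - q_U)/4.
Substituting one into the other gives q_U = 833/31 and q_D = 1427/31.

26.87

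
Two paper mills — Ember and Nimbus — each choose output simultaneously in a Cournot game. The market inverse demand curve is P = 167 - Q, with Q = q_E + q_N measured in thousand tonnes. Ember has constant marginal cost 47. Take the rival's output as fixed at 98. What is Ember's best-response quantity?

11

With the rival's output fixed at 98, Ember's profit is π_E = (167 - 98 - q_E)q_E - (47q_E) = (69 - q_E)q_E - (47q_E).
∂π_E/∂q_E = 22 - 2q_E = 0, so q_E = 11.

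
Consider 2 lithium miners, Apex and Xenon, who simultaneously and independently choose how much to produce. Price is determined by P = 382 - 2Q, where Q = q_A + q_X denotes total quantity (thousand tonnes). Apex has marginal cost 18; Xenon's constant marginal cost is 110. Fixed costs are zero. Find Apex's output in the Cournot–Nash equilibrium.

76

Apex's profit: π_A = (382 - 2Q)q_A - (18q_A). Setting ∂π_A/∂q_A = 0: 364 - 4q_A - 2(q_X) = 0.
Xenon's first-order condition: 272 - 4q_X - 2(q_A) = 0.
Best responses: q_A = (364 - 2q_X)/4, q_X = (272 - 2q_A)/4.
Solving the pair: q_A = 76, q_X = 30.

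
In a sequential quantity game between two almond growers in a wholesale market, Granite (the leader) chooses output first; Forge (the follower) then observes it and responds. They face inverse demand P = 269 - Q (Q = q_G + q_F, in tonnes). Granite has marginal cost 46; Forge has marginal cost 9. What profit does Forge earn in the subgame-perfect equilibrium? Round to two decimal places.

The follower Forge best-responds to any q_G: π_F = (269 - Q)q_F - 9q_F.
∂π_F/∂q_F = 260 - q_G - 2q_F = 0 gives the reaction function q_F = (260 - q_G)/2.
Granite substitutes q_F(q_G) into its own profit: π_G = q_G(269 - q_G - (260 - q_G)/2) - 46q_G = (139 - (1/2)q_G)q_G - 46q_G.
Leader FOC: 93 - q_G = 0, so q_G = 93.
Then q_F = (260 - 93)/2 = 167/2.
Price P = 269 - 353/2 = 185/2.
Forge's profit: (185/2 - 9)·(167/2) = 6972.2500.

6972.25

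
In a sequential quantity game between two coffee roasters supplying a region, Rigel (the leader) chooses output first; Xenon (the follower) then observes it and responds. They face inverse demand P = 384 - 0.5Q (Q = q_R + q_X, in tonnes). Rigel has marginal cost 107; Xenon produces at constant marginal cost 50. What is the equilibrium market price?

The follower Xenon best-responds to any q_R: π_X = (384 - 0.5Q)q_X - 50q_X.
Setting the follower's marginal profit to zero, 334 - (1/2)q_R - q_X = 0, i.e. q_X = (334 - (1/2)q_R).
Rigel substitutes q_X(q_R) into its own profit: π_R = q_R(384 - (1/2)q_R - (334 - (1/2)q_R)/2) - 107q_R = (217 - (1/4)q_R)q_R - 107q_R.
Maximising: ∂π_R/∂q_R = 110 - (1/2)q_R = 0, giving q_R = 220.
Then q_X = (334 - (1/2)·220) = 224.
Total output Q = 444, so price P = 384 - (1/2)·444 = 162.

162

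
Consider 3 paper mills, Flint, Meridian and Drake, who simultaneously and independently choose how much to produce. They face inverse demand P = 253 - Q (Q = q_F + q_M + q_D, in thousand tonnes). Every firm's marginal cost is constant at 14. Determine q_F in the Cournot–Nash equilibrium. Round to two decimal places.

59.75

A representative firm's profit is π_i = q_i(253 - Q) - 14q_i.
First-order condition (treating rivals' output as given): 239 - 2q_i - Σ_{j≠i} q_j = 0.
With identical firms every q_j equals q_i, so Σ_{j≠i} q_j = 2q_i and 239 = 4q_i, giving q_i = 239/4.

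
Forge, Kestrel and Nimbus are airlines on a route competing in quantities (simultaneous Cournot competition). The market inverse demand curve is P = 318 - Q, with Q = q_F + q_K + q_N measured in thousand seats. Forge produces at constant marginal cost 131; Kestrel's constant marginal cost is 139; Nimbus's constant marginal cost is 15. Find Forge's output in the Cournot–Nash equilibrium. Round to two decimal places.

Forge's profit: π_F = (318 - Q)q_F - (131q_F). Setting ∂π_F/∂q_F = 0: 187 - 2q_F - (q_K + q_N) = 0.
Kestrel's profit: π_K = (318 - Q)q_K - (139q_K). Setting ∂π_K/∂q_K = 0: 179 - 2q_K - (q_F + q_N) = 0.
Nimbus's profit: π_N = (318 - Q)q_N - (15q_N). Setting ∂π_N/∂q_N = 0: 303 - 2q_N - (q_F + q_K) = 0.
Summing all 3 equations gives 669 − 4Q = 0, hence Q = 669/4.
Back-substituting: q_F = (187 − 669/4) = 79/4, q_K = (179 − 669/4) = 47/4, q_N = (303 − 669/4) = 543/4.

19.75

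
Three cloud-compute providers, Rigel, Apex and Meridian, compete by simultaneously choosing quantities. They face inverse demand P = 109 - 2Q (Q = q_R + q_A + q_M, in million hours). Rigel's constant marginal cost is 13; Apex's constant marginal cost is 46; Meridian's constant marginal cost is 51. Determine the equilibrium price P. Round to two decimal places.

54.75

Rigel's profit: π_R = (109 - 2Q)q_R - (13q_R). Setting ∂π_R/∂q_R = 0: 96 - 4q_R - 2(q_A + q_M) = 0.
Apex's first-order condition: 63 - 4q_A - 2(q_R + q_M) = 0.
Meridian's first-order condition: 58 - 4q_M - 2(q_R + q_A) = 0.
Adding the 3 first-order conditions: 217 − 8Q = 0, so Q = 217/8.
Back-substituting: q_R = (96 − 217/4)/2 = 167/8, q_A = (63 − 217/4)/2 = 35/8, q_M = (58 − 217/4)/2 = 15/8.
Total output Q = 217/8, so price P = 109 - 2·(217/8) = 219/4.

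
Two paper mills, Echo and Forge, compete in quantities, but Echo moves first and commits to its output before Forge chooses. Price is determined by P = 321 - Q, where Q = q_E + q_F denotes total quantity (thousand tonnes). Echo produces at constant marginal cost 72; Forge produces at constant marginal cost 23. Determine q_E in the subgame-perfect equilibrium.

100

The follower Forge best-responds to any q_E: π_F = (321 - Q)q_F - 23q_F.
Setting the follower's marginal profit to zero, 298 - q_E - 2q_F = 0, i.e. q_F = (298 - q_E)/2.
The leader anticipates this reaction. Substituting into P = 321 - Q gives P = 172 - (1/2)q_E, so π_E = (172 - (1/2)q_E)q_E - 72q_E.
The leader's first-order condition 100 - q_E = 0 yields q_E = 100.
Then q_F = (298 - 100)/2 = 99.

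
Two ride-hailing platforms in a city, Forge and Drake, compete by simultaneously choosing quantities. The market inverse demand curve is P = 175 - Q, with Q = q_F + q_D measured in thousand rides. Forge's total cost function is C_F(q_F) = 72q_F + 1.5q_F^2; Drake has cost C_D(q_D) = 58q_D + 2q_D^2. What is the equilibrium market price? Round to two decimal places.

Forge's profit: π_F = (175 - Q)q_F - (72q_F + (3/2)q_F²). Setting ∂π_F/∂q_F = 0: 103 - 5q_F - (q_D) = 0.
Drake's profit: π_D = (175 - Q)q_D - (58q_D + 2q_D²). Setting ∂π_D/∂q_D = 0: 117 - 6q_D - (q_F) = 0.
Rearranging gives the reaction functions q_F = (103 - q_D)/5 and q_D = (117 - q_F)/6.
Substituting one into the other gives q_F = 501/29 and q_D = 482/29.
Total output Q = 983/29, so price P = 175 - 983/29 = 141.1034.

141.10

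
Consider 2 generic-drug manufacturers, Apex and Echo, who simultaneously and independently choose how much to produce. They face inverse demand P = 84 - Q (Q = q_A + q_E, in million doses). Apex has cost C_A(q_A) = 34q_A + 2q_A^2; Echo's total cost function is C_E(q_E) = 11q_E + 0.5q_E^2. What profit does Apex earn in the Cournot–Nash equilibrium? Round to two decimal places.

Apex's profit: π_A = (84 - Q)q_A - (34q_A + 2q_A²). Setting ∂π_A/∂q_A = 0: 50 - 6q_A - (q_E) = 0.
Echo's first-order condition: 73 - 3q_E - (q_A) = 0.
Rearranging gives the reaction functions q_A = (50 - q_E)/6 and q_E = (73 - q_A)/3.
Substituting one into the other gives q_A = 77/17 and q_E = 388/17.
Price P = 84 - 465/17 = 963/17.
Apex's profit: (963/17)·(77/17) - 34·(77/17) - 2(77/17)² = 61.5467.

61.55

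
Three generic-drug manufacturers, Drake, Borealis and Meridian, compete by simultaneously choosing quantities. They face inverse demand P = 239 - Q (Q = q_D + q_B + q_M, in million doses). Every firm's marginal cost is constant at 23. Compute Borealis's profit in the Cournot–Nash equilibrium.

Each firm earns π_i = (239 - Q)q_i - 23q_i.
Setting ∂π_i/∂q_i = 0 with rivals' quantities fixed: 216 - 2q_i - Σ_{j≠i} q_j = 0.
With identical firms every q_j equals q_i, so Σ_{j≠i} q_j = 2q_i and 216 = 4q_i, giving q_i = 54.
Price P = 239 - 162 = 77.
Borealis's profit: (77 - 23)·54 = 2916.

2916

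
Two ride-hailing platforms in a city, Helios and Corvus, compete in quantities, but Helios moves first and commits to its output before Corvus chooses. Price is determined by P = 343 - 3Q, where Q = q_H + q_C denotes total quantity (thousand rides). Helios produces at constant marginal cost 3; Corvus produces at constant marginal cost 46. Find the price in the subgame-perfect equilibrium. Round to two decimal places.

The follower Corvus best-responds to any q_H: π_C = (343 - 3Q)q_C - 46q_C.
Follower FOC: 297 - 3q_H - 6q_C = 0, so q_C(q_H) = (297 - 3q_H)/6.
The leader anticipates this reaction. Substituting into P = 343 - 3Q gives P = 389/2 - (3/2)q_H, so π_H = (389/2 - (3/2)q_H)q_H - 3q_H.
The leader's first-order condition 383/2 - 3q_H = 0 yields q_H = 383/6.
Then q_C = (297 - 3·(383/6))/6 = 211/12.
Total output Q = 977/12, so price P = 343 - 3·(977/12) = 395/4.

98.75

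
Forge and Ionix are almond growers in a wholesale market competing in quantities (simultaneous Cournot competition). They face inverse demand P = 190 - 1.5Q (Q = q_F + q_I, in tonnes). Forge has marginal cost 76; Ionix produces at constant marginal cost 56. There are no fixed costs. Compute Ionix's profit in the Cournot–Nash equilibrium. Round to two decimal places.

1756.74

Forge's profit: π_F = (190 - 1.5Q)q_F - (76q_F). Setting ∂π_F/∂q_F = 0: 114 - 3q_F - (3/2)(q_I) = 0.
Ionix's first-order condition: 134 - 3q_I - (3/2)(q_F) = 0.
Rearranging gives the reaction functions q_F = (114 - (3/2)q_I)/3 and q_I = (134 - (3/2)q_F)/3.
Solving the pair: q_F = 188/9, q_I = 308/9.
Price P = 190 - (3/2)·(496/9) = 322/3.
Ionix's profit: (322/3 - 56)·(308/9) = 1756.7407.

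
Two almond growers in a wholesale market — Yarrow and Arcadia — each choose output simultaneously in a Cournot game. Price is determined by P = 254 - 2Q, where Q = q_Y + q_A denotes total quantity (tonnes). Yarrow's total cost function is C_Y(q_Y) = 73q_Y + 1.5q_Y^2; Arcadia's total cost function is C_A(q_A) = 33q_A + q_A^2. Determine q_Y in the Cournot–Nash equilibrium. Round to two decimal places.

Yarrow's profit: π_Y = (254 - 2Q)q_Y - (73q_Y + (3/2)q_Y²). Setting ∂π_Y/∂q_Y = 0: 181 - 7q_Y - 2(q_A) = 0.
Arcadia's first-order condition: 221 - 6q_A - 2(q_Y) = 0.
Rearranging gives the reaction functions q_Y = (181 - 2q_A)/7 and q_A = (221 - 2q_Y)/6.
Solving the pair: q_Y = 322/19, q_A = 1185/38.

16.95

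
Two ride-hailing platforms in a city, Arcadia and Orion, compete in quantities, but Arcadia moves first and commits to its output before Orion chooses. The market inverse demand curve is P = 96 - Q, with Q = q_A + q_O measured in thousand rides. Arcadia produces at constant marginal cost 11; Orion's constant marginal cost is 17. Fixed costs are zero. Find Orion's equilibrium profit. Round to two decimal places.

The follower Orion best-responds to any q_A: π_O = (96 - Q)q_O - 17q_O.
Setting the follower's marginal profit to zero, 79 - q_A - 2q_O = 0, i.e. q_O = (79 - q_A)/2.
Arcadia substitutes q_O(q_A) into its own profit: π_A = q_A(96 - q_A - (79 - q_A)/2) - 11q_A = (113/2 - (1/2)q_A)q_A - 11q_A.
Leader FOC: 91/2 - q_A = 0, so q_A = 91/2.
Then q_O = (79 - 91/2)/2 = 67/4.
Price P = 96 - 249/4 = 135/4.
Orion's profit: (135/4 - 17)·(67/4) = 280.5625.

280.56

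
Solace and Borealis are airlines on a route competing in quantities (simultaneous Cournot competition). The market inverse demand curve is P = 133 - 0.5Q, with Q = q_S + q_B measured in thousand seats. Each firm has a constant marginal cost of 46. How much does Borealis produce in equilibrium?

58

A representative firm's profit is π_i = q_i(133 - 0.5Q) - 46q_i.
First-order condition (treating rivals' output as given): 87 - q_i - (1/2)q_j = 0.
With identical firms every q_j equals q_i, so q_j = q_i and 87 = (3/2)q_i, giving q_i = 58.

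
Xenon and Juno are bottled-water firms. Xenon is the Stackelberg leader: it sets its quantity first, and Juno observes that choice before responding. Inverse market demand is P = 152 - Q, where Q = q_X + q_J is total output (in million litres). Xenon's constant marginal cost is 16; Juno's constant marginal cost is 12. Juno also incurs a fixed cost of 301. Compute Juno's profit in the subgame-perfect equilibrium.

1068

Solve by backward induction. Given q_X, the follower Juno maximises π_J = (152 - q_X - q_J)q_J - 12q_J.
Setting the follower's marginal profit to zero, 140 - q_X - 2q_J = 0, i.e. q_J = (140 - q_X)/2.
The leader anticipates this reaction. Substituting into P = 152 - Q gives P = 82 - (1/2)q_X, so π_X = (82 - (1/2)q_X)q_X - 16q_X.
The leader's first-order condition 66 - q_X = 0 yields q_X = 66.
Then q_J = (140 - 66)/2 = 37.
Price P = 152 - 103 = 49.
Juno's profit: (49 - 12)·37 - 301 = 1068.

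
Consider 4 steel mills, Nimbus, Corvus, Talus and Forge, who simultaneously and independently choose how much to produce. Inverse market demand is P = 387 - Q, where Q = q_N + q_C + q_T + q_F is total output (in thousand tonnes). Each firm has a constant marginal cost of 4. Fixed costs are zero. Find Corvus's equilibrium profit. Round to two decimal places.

5867.56

Each firm earns π_i = (387 - Q)q_i - 4q_i.
Setting ∂π_i/∂q_i = 0 with rivals' quantities fixed: 383 - 2q_i - Σ_{j≠i} q_j = 0.
By symmetry each firm produces the same amount; substituting Σ_{j≠i} q_j = 3q_i yields q_i = 383/5.
Price P = 387 - 1532/5 = 403/5.
Corvus's profit: (403/5 - 4)·(383/5) = 5867.5600.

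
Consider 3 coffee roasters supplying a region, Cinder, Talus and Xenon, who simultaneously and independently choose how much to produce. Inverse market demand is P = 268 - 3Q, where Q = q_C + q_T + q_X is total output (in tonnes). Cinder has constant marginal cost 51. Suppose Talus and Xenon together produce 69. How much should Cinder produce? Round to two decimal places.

1.67

With rivals' combined output fixed at 69, Cinder's profit is π_C = (268 - 3·69 - 3q_C)q_C - (51q_C) = (61 - 3q_C)q_C - (51q_C).
∂π_C/∂q_C = 10 - 6q_C = 0, so q_C = 5/3.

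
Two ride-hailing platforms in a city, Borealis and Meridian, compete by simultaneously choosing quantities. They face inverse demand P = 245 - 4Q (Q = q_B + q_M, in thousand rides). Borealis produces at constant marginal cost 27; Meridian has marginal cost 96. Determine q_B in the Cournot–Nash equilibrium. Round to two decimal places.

23.92

Borealis's profit: π_B = (245 - 4Q)q_B - (27q_B). Setting ∂π_B/∂q_B = 0: 218 - 8q_B - 4(q_M) = 0.
Meridian's profit: π_M = (245 - 4Q)q_M - (96q_M). Setting ∂π_M/∂q_M = 0: 149 - 8q_M - 4(q_B) = 0.
Best responses: q_B = (218 - 4q_M)/8, q_M = (149 - 4q_B)/8.
Solving the pair: q_B = 287/12, q_M = 20/3.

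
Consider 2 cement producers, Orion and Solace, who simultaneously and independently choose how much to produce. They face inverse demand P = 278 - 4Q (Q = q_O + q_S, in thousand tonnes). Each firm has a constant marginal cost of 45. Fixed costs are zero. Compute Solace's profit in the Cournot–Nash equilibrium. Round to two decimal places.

1508.03

Each firm earns π_i = (278 - 4Q)q_i - 45q_i.
Setting ∂π_i/∂q_i = 0 with rivals' quantities fixed: 233 - 8q_i - 4q_j = 0.
By symmetry each firm produces the same amount; substituting q_j = q_i yields q_i = 233/12.
Price P = 278 - 4·(233/6) = 368/3.
Solace's profit: (368/3 - 45)·(233/12) = 1508.0278.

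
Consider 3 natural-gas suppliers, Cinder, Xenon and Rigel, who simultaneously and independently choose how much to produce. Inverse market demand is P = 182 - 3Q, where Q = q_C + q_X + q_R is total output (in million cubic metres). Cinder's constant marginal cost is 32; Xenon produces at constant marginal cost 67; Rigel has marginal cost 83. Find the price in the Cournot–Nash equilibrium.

91

Cinder's profit: π_C = (182 - 3Q)q_C - (32q_C). Setting ∂π_C/∂q_C = 0: 150 - 6q_C - 3(q_X + q_R) = 0.
Xenon's profit: π_X = (182 - 3Q)q_X - (67q_X). Setting ∂π_X/∂q_X = 0: 115 - 6q_X - 3(q_C + q_R) = 0.
Rigel's profit: π_R = (182 - 3Q)q_R - (83q_R). Setting ∂π_R/∂q_R = 0: 99 - 6q_R - 3(q_C + q_X) = 0.
Adding the 3 first-order conditions: 364 − 12Q = 0, so Q = 91/3.
Back-substituting: q_C = (150 − 91)/3 = 59/3, q_X = (115 − 91)/3 = 8, q_R = (99 − 91)/3 = 8/3.
Total output Q = 91/3, so price P = 182 - 3·(91/3) = 91.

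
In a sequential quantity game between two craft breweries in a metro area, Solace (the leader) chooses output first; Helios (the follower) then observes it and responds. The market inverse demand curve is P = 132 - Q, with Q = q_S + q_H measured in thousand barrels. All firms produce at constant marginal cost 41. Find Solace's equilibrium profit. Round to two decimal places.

Solve by backward induction. Given q_S, the follower Helios maximises π_H = (132 - q_S - q_H)q_H - 41q_H.
Setting the follower's marginal profit to zero, 91 - q_S - 2q_H = 0, i.e. q_H = (91 - q_S)/2.
Solace substitutes q_H(q_S) into its own profit: π_S = q_S(132 - q_S - (91 - q_S)/2) - 41q_S = (173/2 - (1/2)q_S)q_S - 41q_S.
The leader's first-order condition 91/2 - q_S = 0 yields q_S = 91/2.
Then q_H = (91 - 91/2)/2 = 91/4.
Price P = 132 - 273/4 = 255/4.
Solace's profit: (255/4 - 41)·(91/2) = 1035.1250.

1035.13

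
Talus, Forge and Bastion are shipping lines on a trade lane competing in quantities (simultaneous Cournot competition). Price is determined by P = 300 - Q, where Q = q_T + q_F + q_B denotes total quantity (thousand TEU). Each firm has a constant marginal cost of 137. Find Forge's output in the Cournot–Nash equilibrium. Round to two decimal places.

40.75

Each firm earns π_i = (300 - Q)q_i - 137q_i.
Setting ∂π_i/∂q_i = 0 with rivals' quantities fixed: 163 - 2q_i - Σ_{j≠i} q_j = 0.
By symmetry each firm produces the same amount; substituting Σ_{j≠i} q_j = 2q_i yields q_i = 163/4.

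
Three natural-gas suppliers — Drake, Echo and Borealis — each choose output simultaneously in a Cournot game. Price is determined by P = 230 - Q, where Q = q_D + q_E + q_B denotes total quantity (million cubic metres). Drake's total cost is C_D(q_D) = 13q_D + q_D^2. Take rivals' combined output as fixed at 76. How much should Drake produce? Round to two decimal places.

With rivals' combined output fixed at 76, Drake's profit is π_D = (230 - 76 - q_D)q_D - (13q_D + q_D²) = (154 - q_D)q_D - (13q_D + q_D²).
∂π_D/∂q_D = 141 - 4q_D = 0, so q_D = 141/4.

35.25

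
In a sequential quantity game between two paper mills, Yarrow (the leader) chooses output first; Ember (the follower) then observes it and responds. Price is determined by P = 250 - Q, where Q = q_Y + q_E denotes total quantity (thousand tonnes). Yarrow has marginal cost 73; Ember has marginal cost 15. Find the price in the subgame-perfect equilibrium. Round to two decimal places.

102.75

The follower Ember best-responds to any q_Y: π_E = (250 - Q)q_E - 15q_E.
Setting the follower's marginal profit to zero, 235 - q_Y - 2q_E = 0, i.e. q_E = (235 - q_Y)/2.
Yarrow substitutes q_E(q_Y) into its own profit: π_Y = q_Y(250 - q_Y - (235 - q_Y)/2) - 73q_Y = (265/2 - (1/2)q_Y)q_Y - 73q_Y.
Leader FOC: 119/2 - q_Y = 0, so q_Y = 119/2.
Then q_E = (235 - 119/2)/2 = 351/4.
Total output Q = 589/4, so price P = 250 - 589/4 = 411/4.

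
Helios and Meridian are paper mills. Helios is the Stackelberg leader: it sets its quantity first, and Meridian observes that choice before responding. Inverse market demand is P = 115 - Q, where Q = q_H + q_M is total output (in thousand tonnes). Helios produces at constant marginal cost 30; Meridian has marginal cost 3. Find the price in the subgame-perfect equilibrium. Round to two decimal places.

44.50

The follower Meridian best-responds to any q_H: π_M = (115 - Q)q_M - 3q_M.
Follower FOC: 112 - q_H - 2q_M = 0, so q_M(q_H) = (112 - q_H)/2.
The leader anticipates this reaction. Substituting into P = 115 - Q gives P = 59 - (1/2)q_H, so π_H = (59 - (1/2)q_H)q_H - 30q_H.
Leader FOC: 29 - q_H = 0, so q_H = 29.
Then q_M = (112 - 29)/2 = 83/2.
Total output Q = 141/2, so price P = 115 - 141/2 = 89/2.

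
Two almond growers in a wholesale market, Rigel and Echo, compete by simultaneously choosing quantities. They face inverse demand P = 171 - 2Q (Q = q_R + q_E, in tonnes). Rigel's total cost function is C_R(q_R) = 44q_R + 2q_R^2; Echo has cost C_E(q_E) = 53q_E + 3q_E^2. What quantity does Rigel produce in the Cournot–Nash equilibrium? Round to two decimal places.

13.61

Rigel's profit: π_R = (171 - 2Q)q_R - (44q_R + 2q_R²). Setting ∂π_R/∂q_R = 0: 127 - 8q_R - 2(q_E) = 0.
Echo's profit: π_E = (171 - 2Q)q_E - (53q_E + 3q_E²). Setting ∂π_E/∂q_E = 0: 118 - 10q_E - 2(q_R) = 0.
So q_R = (127 - 2q_E)/8 and q_E = (118 - 2q_R)/10.
Substituting one into the other gives q_R = 517/38 and q_E = 345/38.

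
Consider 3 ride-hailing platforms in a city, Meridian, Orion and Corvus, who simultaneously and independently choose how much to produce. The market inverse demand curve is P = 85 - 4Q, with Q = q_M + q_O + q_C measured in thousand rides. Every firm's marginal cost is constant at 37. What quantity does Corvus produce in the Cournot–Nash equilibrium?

Each firm earns π_i = (85 - 4Q)q_i - 37q_i.
Setting ∂π_i/∂q_i = 0 with rivals' quantities fixed: 48 - 8q_i - 4·Σ_{j≠i} q_j = 0.
With identical firms every q_j equals q_i, so Σ_{j≠i} q_j = 2q_i and 48 = 16q_i, giving q_i = 3.

3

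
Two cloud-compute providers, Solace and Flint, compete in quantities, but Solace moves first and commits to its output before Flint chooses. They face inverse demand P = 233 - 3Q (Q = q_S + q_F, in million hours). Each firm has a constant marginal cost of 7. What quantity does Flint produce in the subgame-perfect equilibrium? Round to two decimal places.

The follower Flint best-responds to any q_S: π_F = (233 - 3Q)q_F - 7q_F.
Follower FOC: 226 - 3q_S - 6q_F = 0, so q_F(q_S) = (226 - 3q_S)/6.
Solace substitutes q_F(q_S) into its own profit: π_S = q_S(233 - 3q_S - (226 - 3q_S)/2) - 7q_S = (120 - (3/2)q_S)q_S - 7q_S.
The leader's first-order condition 113 - 3q_S = 0 yields q_S = 113/3.
Then q_F = (226 - 3·(113/3))/6 = 113/6.

18.83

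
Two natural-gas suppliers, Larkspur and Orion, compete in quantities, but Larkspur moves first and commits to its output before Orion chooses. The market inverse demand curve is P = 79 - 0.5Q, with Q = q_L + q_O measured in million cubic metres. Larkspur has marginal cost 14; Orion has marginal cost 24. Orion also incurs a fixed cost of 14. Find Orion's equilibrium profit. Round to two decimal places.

139.13

Solve by backward induction. Given q_L, the follower Orion maximises π_O = (79 - (1/2)q_L - (1/2)q_O)q_O - 24q_O.
∂π_O/∂q_O = 55 - (1/2)q_L - q_O = 0 gives the reaction function q_O = (55 - (1/2)q_L).
Larkspur substitutes q_O(q_L) into its own profit: π_L = q_L(79 - (1/2)q_L - (55 - (1/2)q_L)/2) - 14q_L = (103/2 - (1/4)q_L)q_L - 14q_L.
Maximising: ∂π_L/∂q_L = 75/2 - (1/2)q_L = 0, giving q_L = 75.
Then q_O = (55 - (1/2)·75) = 35/2.
Price P = 79 - (1/2)·(185/2) = 131/4.
Orion's profit: (131/4 - 24)·(35/2) - 14 = 1113/8.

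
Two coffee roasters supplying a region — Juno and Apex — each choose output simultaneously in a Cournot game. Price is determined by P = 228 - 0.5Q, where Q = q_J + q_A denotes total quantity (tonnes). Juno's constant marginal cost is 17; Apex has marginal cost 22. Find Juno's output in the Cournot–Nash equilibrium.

Juno's profit: π_J = (228 - 0.5Q)q_J - (17q_J). Setting ∂π_J/∂q_J = 0: 211 - q_J - (1/2)(q_A) = 0.
Apex's profit: π_A = (228 - 0.5Q)q_A - (22q_A). Setting ∂π_A/∂q_A = 0: 206 - q_A - (1/2)(q_J) = 0.
Best responses: q_J = (211 - (1/2)q_A), q_A = (206 - (1/2)q_J).
Substituting one into the other gives q_J = 144 and q_A = 134.

144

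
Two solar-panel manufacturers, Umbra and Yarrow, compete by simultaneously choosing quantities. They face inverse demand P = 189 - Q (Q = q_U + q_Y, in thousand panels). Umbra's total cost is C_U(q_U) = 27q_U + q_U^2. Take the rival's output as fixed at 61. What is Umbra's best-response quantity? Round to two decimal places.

25.25

With the rival's output fixed at 61, Umbra's profit is π_U = (189 - 61 - q_U)q_U - (27q_U + q_U²) = (128 - q_U)q_U - (27q_U + q_U²).
∂π_U/∂q_U = 101 - 4q_U = 0, so q_U = 101/4.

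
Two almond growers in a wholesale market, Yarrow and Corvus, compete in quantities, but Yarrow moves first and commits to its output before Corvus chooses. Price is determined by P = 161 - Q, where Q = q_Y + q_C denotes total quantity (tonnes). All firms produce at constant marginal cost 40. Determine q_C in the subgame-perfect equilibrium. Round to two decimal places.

30.25

Solve by backward induction. Given q_Y, the follower Corvus maximises π_C = (161 - q_Y - q_C)q_C - 40q_C.
Follower FOC: 121 - q_Y - 2q_C = 0, so q_C(q_Y) = (121 - q_Y)/2.
The leader anticipates this reaction. Substituting into P = 161 - Q gives P = 201/2 - (1/2)q_Y, so π_Y = (201/2 - (1/2)q_Y)q_Y - 40q_Y.
Maximising: ∂π_Y/∂q_Y = 121/2 - q_Y = 0, giving q_Y = 121/2.
Then q_C = (121 - 121/2)/2 = 121/4.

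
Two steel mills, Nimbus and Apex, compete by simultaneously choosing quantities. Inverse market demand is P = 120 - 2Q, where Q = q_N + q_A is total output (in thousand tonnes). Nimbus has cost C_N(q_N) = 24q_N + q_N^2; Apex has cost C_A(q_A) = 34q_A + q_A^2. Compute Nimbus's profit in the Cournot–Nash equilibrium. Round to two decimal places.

Nimbus's profit: π_N = (120 - 2Q)q_N - (24q_N + q_N²). Setting ∂π_N/∂q_N = 0: 96 - 6q_N - 2(q_A) = 0.
Apex's first-order condition: 86 - 6q_A - 2(q_N) = 0.
Best responses: q_N = (96 - 2q_A)/6, q_A = (86 - 2q_N)/6.
Substituting one into the other gives q_N = 101/8 and q_A = 81/8.
Price P = 120 - 2·(91/4) = 149/2.
Nimbus's profit: (149/2)·(101/8) - 24·(101/8) - (101/8)² = 478.1719.

478.17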